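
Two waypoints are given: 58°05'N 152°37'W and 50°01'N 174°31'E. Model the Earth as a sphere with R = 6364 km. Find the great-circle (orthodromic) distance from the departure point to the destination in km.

2294 km

Haversine: a = sin²(Δφ/2)+cos φ₁ cos φ₂ sin²(Δλ/2) = 0.03214;  σ = 2·atan2(√a,√(1−a))
σ = 20.654° → d = Rσ = 6364·0.36048 = 2294 km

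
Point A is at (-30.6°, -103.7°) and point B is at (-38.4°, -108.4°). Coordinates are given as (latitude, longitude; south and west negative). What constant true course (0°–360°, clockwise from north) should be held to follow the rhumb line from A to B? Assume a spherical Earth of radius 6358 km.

Meridional parts: M(φ₁)=-0.5614, M(φ₂)=-0.7269 → ΔM = -0.1654;  Δλ = -0.0820 rad
tan C = Δλ / ΔM = +0.4958 → C = 206.37°

206.4°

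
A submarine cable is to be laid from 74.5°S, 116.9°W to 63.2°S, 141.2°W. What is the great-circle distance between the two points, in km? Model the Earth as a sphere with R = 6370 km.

1566 km

cos σ = sin φ₁ sin φ₂ + cos φ₁ cos φ₂ cos Δλ
      = sin(-74.50°)sin(-63.20°) + cos(-74.50°)cos(-63.20°)cos(-24.30°) = 0.9699
σ = 14.084° → d = Rσ = 6370·0.24581 = 1566 km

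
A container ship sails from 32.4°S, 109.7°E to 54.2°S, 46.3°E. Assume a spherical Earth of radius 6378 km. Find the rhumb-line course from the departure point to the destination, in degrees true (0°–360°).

Meridional parts: M(φ₁)=-0.5983, M(φ₂)=-1.1301 → ΔM = -0.5318;  Δλ = -1.1065 rad
tan C = Δλ / ΔM = +2.0806 → C = 244.33°

244.3°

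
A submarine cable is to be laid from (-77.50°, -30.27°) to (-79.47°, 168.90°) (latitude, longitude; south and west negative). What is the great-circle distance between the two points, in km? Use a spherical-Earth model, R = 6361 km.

Haversine: a = sin²(Δφ/2)+cos φ₁ cos φ₂ sin²(Δλ/2) = 0.03875;  σ = 2·atan2(√a,√(1−a))
σ = 22.707° → d = Rσ = 6361·0.39631 = 2521 km

2521 km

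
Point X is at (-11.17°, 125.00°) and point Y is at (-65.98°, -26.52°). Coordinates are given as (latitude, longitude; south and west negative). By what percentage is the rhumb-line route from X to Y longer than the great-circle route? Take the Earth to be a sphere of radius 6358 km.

20.4%

Great circle: σ = 1.7458 rad → d_gc = Rσ = 11099.5 km
Rhumb: Δφ = -0.9566, Δλ = -2.6445, Δψ = -1.3515, q = Δφ/Δψ = 0.7078 → d_rh = R√(Δφ²+q²Δλ²) = 13365.3 km
Excess = (13365.3 − 11099.5) / 11099.5 = 2265.8 / 11099.5 = 20.41% ≈ 20.4%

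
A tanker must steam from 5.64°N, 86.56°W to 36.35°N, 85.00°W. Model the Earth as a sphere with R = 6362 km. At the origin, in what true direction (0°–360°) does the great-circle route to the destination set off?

2.5°

θ = atan2( sin Δλ·cos φ₂ ,  cos φ₁ sin φ₂ − sin φ₁ cos φ₂ cos Δλ )
  = atan2(+0.0219, +0.5107) = 2.46°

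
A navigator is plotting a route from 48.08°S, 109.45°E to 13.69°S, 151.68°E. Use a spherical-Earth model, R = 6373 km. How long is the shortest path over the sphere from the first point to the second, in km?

5445 km

cos σ = sin φ₁ sin φ₂ + cos φ₁ cos φ₂ cos Δλ
      = sin(-48.08°)sin(-13.69°) + cos(-48.08°)cos(-13.69°)cos(42.23°) = 0.6567
σ = 48.949° → d = Rσ = 6373·0.85431 = 5445 km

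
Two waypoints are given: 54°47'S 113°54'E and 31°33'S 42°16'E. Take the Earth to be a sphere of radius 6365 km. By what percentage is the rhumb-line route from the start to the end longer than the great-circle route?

Great circle: σ = 0.9492 rad → d_gc = Rσ = 6041.7 km
Rhumb: Δφ = +0.4055, Δλ = -1.2502, Δψ = +0.5669, q = Δφ/Δψ = 0.7153 → d_rh = R√(Δφ²+q²Δλ²) = 6250.3 km
Excess = (6250.3 − 6041.7) / 6041.7 = 208.6 / 6041.7 = 3.453% ≈ 3.5%

3.5%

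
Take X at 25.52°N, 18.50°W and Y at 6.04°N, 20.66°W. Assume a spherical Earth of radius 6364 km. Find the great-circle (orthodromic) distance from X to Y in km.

2176 km

Haversine: a = sin²(Δφ/2)+cos φ₁ cos φ₂ sin²(Δλ/2) = 0.02894;  σ = 2·atan2(√a,√(1−a))
σ = 19.589° → d = Rσ = 6364·0.34190 = 2176 km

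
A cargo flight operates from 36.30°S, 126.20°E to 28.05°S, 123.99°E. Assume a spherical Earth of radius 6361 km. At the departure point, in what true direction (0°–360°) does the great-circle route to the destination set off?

346.6°

N = sin Δλ·cos φ₂ = -0.0340;  D = cos φ₁ sin φ₂ − sin φ₁ cos φ₂ cos Δλ = +0.1431
initial course = atan2(N, D) = 346.62°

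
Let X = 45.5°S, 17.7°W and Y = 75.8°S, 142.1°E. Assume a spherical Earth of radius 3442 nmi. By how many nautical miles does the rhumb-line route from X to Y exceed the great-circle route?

Great circle: cos σ = sin φ₁ sin φ₂ + cos φ₁ cos φ₂ cos Δλ,  σ = 1.0121 rad → d_gc = 3483.6 nmi
Rhumb line: Δψ = -1.1892, q = Δφ/Δψ = 0.4447, d_rh = R√(Δφ²+q²Δλ²) = 4640.8 nmi
Excess = 4640.8 − 3483.6 = 1157.2 ≈ 1157 nmi

1157 nmi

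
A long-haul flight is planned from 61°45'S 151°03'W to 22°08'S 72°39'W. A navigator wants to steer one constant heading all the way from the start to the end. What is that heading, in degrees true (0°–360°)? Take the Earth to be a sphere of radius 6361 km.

Meridional parts: M(φ₁)=-1.3797, M(φ₂)=-0.3963 → ΔM = +0.9834;  Δλ = +1.3683 rad
tan C = Δλ / ΔM = +1.3914 → C = 54.29°

54.3°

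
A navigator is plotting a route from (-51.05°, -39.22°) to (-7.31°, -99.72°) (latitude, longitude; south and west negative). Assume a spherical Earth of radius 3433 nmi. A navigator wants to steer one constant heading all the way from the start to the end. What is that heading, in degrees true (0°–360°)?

Meridional parts: M(φ₁)=-1.0395, M(φ₂)=-0.1279 → ΔM = +0.9116;  Δλ = -1.0559 rad
tan C = Δλ / ΔM = -1.1583 → C = 310.80°

310.8°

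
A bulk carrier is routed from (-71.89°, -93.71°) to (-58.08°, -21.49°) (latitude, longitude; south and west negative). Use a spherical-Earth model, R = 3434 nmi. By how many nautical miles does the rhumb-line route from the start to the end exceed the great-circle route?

107 nmi

Great circle: cos σ = sin φ₁ sin φ₂ + cos φ₁ cos φ₂ cos Δλ,  σ = 0.5415 rad → d_gc = 1859.6 nmi
Rhumb line: Δψ = +0.5847, q = Δφ/Δψ = 0.4122, d_rh = R√(Δφ²+q²Δλ²) = 1966.8 nmi
Excess = 1966.8 − 1859.6 = 107.2 ≈ 107 nmi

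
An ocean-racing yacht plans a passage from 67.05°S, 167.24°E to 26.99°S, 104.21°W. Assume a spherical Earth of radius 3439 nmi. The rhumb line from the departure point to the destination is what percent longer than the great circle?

6.4%

Great circle: σ = 1.1300 rad → d_gc = Rσ = 3885.9 nmi
Rhumb: Δφ = +0.6992, Δλ = +1.5455, Δψ = +1.1050, q = Δφ/Δψ = 0.6327 → d_rh = R√(Δφ²+q²Δλ²) = 4134.0 nmi
Excess = (4134.0 − 3885.9) / 3885.9 = 248.1 / 3885.9 = 6.38% ≈ 6.4%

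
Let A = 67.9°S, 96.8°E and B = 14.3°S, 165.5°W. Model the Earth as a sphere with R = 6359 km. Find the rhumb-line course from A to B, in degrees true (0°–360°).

51.0°

Δψ = ln[tan(π/4+φ₂/2)/tan(π/4+φ₁/2)] = +1.3811
Δλ = +1.7052 rad (taken the short way round)
course = atan2(Δλ, Δψ) = 51.00°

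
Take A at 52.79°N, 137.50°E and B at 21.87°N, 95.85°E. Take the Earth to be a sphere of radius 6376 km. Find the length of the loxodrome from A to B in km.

4970 km

Δψ = ln[tan(π/4+φ₂/2)/tan(π/4+φ₁/2)] = -0.6974;  Δφ = -0.5397 rad,  Δλ = -0.7269 rad
q = Δφ/Δψ = 0.7738
d = R·√(Δφ² + q²Δλ²) = 6376·0.77949 = 4970 km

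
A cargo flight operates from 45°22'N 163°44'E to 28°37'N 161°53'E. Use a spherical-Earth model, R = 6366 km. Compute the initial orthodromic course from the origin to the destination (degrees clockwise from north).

θ = atan2( sin Δλ·cos φ₂ ,  cos φ₁ sin φ₂ − sin φ₁ cos φ₂ cos Δλ )
  = atan2(-0.0283, -0.2879) = 185.62°

185.6°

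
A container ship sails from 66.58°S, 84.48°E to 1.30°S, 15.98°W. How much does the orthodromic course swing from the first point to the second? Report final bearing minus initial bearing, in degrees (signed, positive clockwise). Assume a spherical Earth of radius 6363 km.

At departure: θ₁ = atan2(sin Δλ cos φ₂, cos φ₁ sin φ₂ − sin φ₁ cos φ₂ cos Δλ) = 259.87°
At arrival: θ₂ = atan2(sin Δλ cos φ₁, −cos φ₂ sin φ₁ + sin φ₂ cos φ₁ cos Δλ) = 336.96°
Δθ = θ₂ − θ₁ = +77.1°

+77.1°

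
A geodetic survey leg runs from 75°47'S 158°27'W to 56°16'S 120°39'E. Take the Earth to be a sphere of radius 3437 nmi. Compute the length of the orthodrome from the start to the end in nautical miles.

Haversine: a = sin²(Δφ/2)+cos φ₁ cos φ₂ sin²(Δλ/2) = 0.08613;  σ = 2·atan2(√a,√(1−a))
σ = 34.134° → d = Rσ = 3437·0.59574 = 2048 nmi

2048 nmi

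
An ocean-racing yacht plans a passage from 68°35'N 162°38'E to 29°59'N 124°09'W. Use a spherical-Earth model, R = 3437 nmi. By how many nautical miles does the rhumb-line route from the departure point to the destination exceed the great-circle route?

149 nmi

Great circle: cos σ = sin φ₁ sin φ₂ + cos φ₁ cos φ₂ cos Δλ,  σ = 0.9805 rad → d_gc = 3370.1 nmi
Rhumb line: Δψ = -1.1165, q = Δφ/Δψ = 0.6034, d_rh = R√(Δφ²+q²Δλ²) = 3519.2 nmi
Excess = 3519.2 − 3370.1 = 149.1 ≈ 149 nmi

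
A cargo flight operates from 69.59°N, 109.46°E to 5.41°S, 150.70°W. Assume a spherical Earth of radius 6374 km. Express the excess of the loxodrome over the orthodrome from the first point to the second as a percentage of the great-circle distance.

Great circle: σ = 1.7190 rad → d_gc = Rσ = 10957.1 km
Rhumb: Δφ = -1.3090, Δλ = +1.7425, Δψ = -1.8093, q = Δφ/Δψ = 0.7235 → d_rh = R√(Δφ²+q²Δλ²) = 11584.0 km
Excess = (11584.0 − 10957.1) / 10957.1 = 626.9 / 10957.1 = 5.72% ≈ 5.7%

5.7%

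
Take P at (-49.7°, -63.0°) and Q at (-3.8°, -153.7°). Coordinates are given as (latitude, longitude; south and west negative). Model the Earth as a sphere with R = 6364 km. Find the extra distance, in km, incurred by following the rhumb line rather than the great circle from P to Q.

290 km

Great circle: cos σ = sin φ₁ sin φ₂ + cos φ₁ cos φ₂ cos Δλ,  σ = 1.5281 rad → d_gc = 9725.0 km
Rhumb line: Δψ = +0.9362, q = Δφ/Δψ = 0.8557, d_rh = R√(Δφ²+q²Δλ²) = 10015.4 km
Excess = 10015.4 − 9725.0 = 290.4 ≈ 290 km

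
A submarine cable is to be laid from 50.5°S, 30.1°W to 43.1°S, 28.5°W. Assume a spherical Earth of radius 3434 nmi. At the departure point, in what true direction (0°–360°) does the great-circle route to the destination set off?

9.0°

θ = atan2( sin Δλ·cos φ₂ ,  cos φ₁ sin φ₂ − sin φ₁ cos φ₂ cos Δλ )
  = atan2(+0.0204, +0.1286) = 9.01°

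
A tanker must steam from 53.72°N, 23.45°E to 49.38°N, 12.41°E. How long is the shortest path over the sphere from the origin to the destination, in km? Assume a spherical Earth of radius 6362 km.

900 km

Haversine: a = sin²(Δφ/2)+cos φ₁ cos φ₂ sin²(Δλ/2) = 0.00500;  σ = 2·atan2(√a,√(1−a))
σ = 8.108° → d = Rσ = 6362·0.14152 = 900 km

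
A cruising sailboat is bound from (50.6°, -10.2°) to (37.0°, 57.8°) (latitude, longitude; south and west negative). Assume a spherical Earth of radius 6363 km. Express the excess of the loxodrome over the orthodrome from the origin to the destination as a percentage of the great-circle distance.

3.1%

Great circle: σ = 0.8567 rad → d_gc = Rσ = 5451.2 km
Rhumb: Δφ = -0.2374, Δλ = +1.1868, Δψ = -0.3311, q = Δφ/Δψ = 0.7169 → d_rh = R√(Δφ²+q²Δλ²) = 5620.7 km
Excess = (5620.7 − 5451.2) / 5451.2 = 169.5 / 5451.2 = 3.11% ≈ 3.1%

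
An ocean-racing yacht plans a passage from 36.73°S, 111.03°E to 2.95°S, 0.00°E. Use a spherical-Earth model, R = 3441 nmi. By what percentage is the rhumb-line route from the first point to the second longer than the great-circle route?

Great circle: σ = 1.8301 rad → d_gc = Rσ = 6297.5 nmi
Rhumb: Δφ = +0.5896, Δλ = -1.9378, Δψ = +0.6386, q = Δφ/Δψ = 0.9232 → d_rh = R√(Δφ²+q²Δλ²) = 6481.9 nmi
Excess = (6481.9 − 6297.5) / 6297.5 = 184.4 / 6297.5 = 2.93% ≈ 2.9%

2.9%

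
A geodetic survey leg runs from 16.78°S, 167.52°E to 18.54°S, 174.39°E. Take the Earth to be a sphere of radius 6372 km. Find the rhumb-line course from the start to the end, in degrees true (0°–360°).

Δψ = ln[tan(π/4+φ₂/2)/tan(π/4+φ₁/2)] = -0.0322
Δλ = +0.1199 rad (taken the short way round)
course = atan2(Δλ, Δψ) = 105.05°

105.0°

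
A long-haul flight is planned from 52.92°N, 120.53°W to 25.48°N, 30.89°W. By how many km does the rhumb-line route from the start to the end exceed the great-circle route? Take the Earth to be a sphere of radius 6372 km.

390 km

Great circle: cos σ = sin φ₁ sin φ₂ + cos φ₁ cos φ₂ cos Δλ,  σ = 1.2168 rad → d_gc = 7753.6 km
Rhumb line: Δψ = -0.6324, q = Δφ/Δψ = 0.7573, d_rh = R√(Δφ²+q²Δλ²) = 8143.3 km
Excess = 8143.3 − 7753.6 = 389.7 ≈ 390 km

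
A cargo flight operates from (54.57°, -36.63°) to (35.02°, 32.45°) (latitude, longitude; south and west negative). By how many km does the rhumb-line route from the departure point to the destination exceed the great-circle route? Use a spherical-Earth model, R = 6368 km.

Great circle: cos σ = sin φ₁ sin φ₂ + cos φ₁ cos φ₂ cos Δλ,  σ = 0.8800 rad → d_gc = 5604.1 km
Rhumb line: Δψ = -0.4880, q = Δφ/Δψ = 0.6993, d_rh = R√(Δφ²+q²Δλ²) = 5791.8 km
Excess = 5791.8 − 5604.1 = 187.7 ≈ 188 km

188 km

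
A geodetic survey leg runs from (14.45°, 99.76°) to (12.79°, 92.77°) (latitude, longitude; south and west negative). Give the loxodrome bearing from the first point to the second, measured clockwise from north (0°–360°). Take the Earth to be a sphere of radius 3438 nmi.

256.3°

Meridional parts: M(φ₁)=+0.2549, M(φ₂)=+0.2251 → ΔM = -0.0298;  Δλ = -0.1220 rad
tan C = Δλ / ΔM = +4.0923 → C = 256.27°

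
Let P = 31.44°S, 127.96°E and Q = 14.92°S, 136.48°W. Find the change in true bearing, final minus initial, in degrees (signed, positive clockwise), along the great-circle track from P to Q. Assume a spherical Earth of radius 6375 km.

Initial bearing θ₁ = atan2(sin Δλ cos φ₂, cos φ₁ sin φ₂ − sin φ₁ cos φ₂ cos Δλ) = 105.60°
Final bearing θ₂ = (initial bearing from the destination back to the start) + 180° = 58.26°
Δθ = θ₂ − θ₁ = -47.3°

-47.3°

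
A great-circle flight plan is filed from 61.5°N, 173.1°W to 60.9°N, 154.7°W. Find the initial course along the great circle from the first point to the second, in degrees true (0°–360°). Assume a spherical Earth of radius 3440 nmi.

N = sin Δλ·cos φ₂ = +0.1535;  D = cos φ₁ sin φ₂ − sin φ₁ cos φ₂ cos Δλ = +0.0114
initial course = atan2(N, D) = 85.76°

85.8°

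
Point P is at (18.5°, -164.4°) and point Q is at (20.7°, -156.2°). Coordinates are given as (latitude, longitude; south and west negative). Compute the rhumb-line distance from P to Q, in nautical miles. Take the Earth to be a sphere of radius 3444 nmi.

483 nmi

Rhumb course C = atan2(Δλ, Δψ) with Δψ = ln[tan(π/4+φ₂/2)/tan(π/4+φ₁/2)] = +0.0408, Δλ = +0.1431 → C = 74.10°
d = R·|Δφ| / |cos C| = 3444·0.03840 / 0.27392 = 483 nmi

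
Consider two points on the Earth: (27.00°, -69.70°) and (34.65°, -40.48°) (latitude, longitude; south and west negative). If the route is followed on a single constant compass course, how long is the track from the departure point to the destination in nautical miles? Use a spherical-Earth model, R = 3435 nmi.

Δψ = ln[tan(π/4+φ₂/2)/tan(π/4+φ₁/2)] = +0.1557;  Δφ = +0.1335 rad,  Δλ = +0.5100 rad
q = Δφ/Δψ = 0.8576
d = R·√(Δφ² + q²Δλ²) = 3435·0.45731 = 1571 nmi

1571 nmi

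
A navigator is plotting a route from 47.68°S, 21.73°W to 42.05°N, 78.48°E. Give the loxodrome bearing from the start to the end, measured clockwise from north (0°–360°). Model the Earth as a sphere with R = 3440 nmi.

Meridional parts: M(φ₁)=-0.9491, M(φ₂)=+0.8103 → ΔM = +1.7595;  Δλ = +1.7490 rad
tan C = Δλ / ΔM = +0.9940 → C = 44.83°

44.8°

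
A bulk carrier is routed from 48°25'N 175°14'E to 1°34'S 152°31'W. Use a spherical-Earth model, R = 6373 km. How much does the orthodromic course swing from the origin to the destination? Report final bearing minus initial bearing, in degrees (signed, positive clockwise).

+14.5°

Initial bearing θ₁ = atan2(sin Δλ cos φ₂, cos φ₁ sin φ₂ − sin φ₁ cos φ₂ cos Δλ) = 140.65°
Final bearing θ₂ = (initial bearing from the destination back to the start) + 180° = 155.10°
Δθ = θ₂ − θ₁ = +14.5°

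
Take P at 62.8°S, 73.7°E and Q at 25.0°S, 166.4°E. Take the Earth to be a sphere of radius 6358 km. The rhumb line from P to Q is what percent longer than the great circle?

Great circle: σ = 1.2064 rad → d_gc = Rσ = 7670.4 km
Rhumb: Δφ = +0.6597, Δλ = +1.6179, Δψ = +0.9683, q = Δφ/Δψ = 0.6814 → d_rh = R√(Δφ²+q²Δλ²) = 8168.3 km
Excess = (8168.3 − 7670.4) / 7670.4 = 497.9 / 7670.4 = 6.49% ≈ 6.5%

6.5%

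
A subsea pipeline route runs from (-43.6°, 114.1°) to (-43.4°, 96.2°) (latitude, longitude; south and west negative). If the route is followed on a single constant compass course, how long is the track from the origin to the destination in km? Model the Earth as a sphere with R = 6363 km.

Δψ = ln[tan(π/4+φ₂/2)/tan(π/4+φ₁/2)] = +0.0048;  Δφ = +0.0035 rad,  Δλ = -0.3124 rad
q = Δφ/Δψ = 0.7254
d = R·√(Δφ² + q²Δλ²) = 6363·0.22664 = 1442 km

1442 km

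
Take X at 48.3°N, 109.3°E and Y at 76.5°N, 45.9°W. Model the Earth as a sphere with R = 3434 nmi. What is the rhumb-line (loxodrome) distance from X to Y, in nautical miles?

Δψ = ln[tan(π/4+φ₂/2)/tan(π/4+φ₁/2)] = +1.1687;  Δφ = +0.4922 rad,  Δλ = -2.7088 rad
q = Δφ/Δψ = 0.4211
d = R·√(Δφ² + q²Δλ²) = 3434·1.24238 = 4266 nmi

4266 nmi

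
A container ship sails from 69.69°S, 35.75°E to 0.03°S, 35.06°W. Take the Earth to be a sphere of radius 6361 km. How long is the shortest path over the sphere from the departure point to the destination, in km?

9261 km

cos σ = sin φ₁ sin φ₂ + cos φ₁ cos φ₂ cos Δλ
      = sin(-69.69°)sin(-0.03°) + cos(-69.69°)cos(-0.03°)cos(-70.81°) = 0.1146
σ = 83.420° → d = Rσ = 6361·1.45596 = 9261 km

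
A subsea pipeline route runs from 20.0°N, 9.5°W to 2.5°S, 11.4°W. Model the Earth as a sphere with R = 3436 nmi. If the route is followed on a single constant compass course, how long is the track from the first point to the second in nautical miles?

1354 nmi

Rhumb course C = atan2(Δλ, Δψ) with Δψ = ln[tan(π/4+φ₂/2)/tan(π/4+φ₁/2)] = -0.4000, Δλ = -0.0332 → C = 184.74°
d = R·|Δφ| / |cos C| = 3436·0.39270 / 0.99658 = 1354 nmi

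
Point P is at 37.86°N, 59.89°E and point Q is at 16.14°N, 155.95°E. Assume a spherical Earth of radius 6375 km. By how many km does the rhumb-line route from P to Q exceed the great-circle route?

Great circle: cos σ = sin φ₁ sin φ₂ + cos φ₁ cos φ₂ cos Δλ,  σ = 1.4801 rad → d_gc = 9435.8 km
Rhumb line: Δψ = -0.4294, q = Δφ/Δψ = 0.8828, d_rh = R√(Δφ²+q²Δλ²) = 9740.4 km
Excess = 9740.4 − 9435.8 = 304.6 ≈ 305 km

305 km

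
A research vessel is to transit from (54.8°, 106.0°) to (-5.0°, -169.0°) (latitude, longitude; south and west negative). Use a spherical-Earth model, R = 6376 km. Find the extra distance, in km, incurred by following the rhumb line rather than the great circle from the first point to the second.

Great circle: cos σ = sin φ₁ sin φ₂ + cos φ₁ cos φ₂ cos Δλ,  σ = 1.5920 rad → d_gc = 10150.4 km
Rhumb line: Δψ = -1.2355, q = Δφ/Δψ = 0.8447, d_rh = R√(Δφ²+q²Δλ²) = 10398.6 km
Excess = 10398.6 − 10150.4 = 248.2 ≈ 248 km

248 km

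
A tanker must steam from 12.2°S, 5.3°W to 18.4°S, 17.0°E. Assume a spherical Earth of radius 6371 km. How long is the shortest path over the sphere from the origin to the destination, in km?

2487 km

cos σ = sin φ₁ sin φ₂ + cos φ₁ cos φ₂ cos Δλ
      = sin(-12.20°)sin(-18.40°) + cos(-12.20°)cos(-18.40°)cos(22.30°) = 0.9248
σ = 22.364° → d = Rσ = 6371·0.39032 = 2487 km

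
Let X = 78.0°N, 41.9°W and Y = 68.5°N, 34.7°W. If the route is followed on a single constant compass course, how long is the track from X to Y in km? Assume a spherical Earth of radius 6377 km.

1081 km

Rhumb course C = atan2(Δλ, Δψ) with Δψ = ln[tan(π/4+φ₂/2)/tan(π/4+φ₁/2)] = -0.5913, Δλ = +0.1257 → C = 168.00°
d = R·|Δφ| / |cos C| = 6377·0.16581 / 0.97816 = 1081 km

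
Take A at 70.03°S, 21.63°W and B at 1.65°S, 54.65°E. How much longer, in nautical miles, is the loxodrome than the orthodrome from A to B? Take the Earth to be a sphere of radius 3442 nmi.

Great circle: cos σ = sin φ₁ sin φ₂ + cos φ₁ cos φ₂ cos Δλ,  σ = 1.4626 rad → d_gc = 5034.1 nmi
Rhumb line: Δψ = +1.7081, q = Δφ/Δψ = 0.6987, d_rh = R√(Δφ²+q²Δλ²) = 5208.2 nmi
Excess = 5208.2 − 5034.1 = 174.1 ≈ 174 nmi

174 nmi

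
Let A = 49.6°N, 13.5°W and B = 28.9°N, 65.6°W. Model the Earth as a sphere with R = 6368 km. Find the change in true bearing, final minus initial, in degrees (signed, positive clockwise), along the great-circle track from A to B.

-34.9°

Initial bearing θ₁ = atan2(sin Δλ cos φ₂, cos φ₁ sin φ₂ − sin φ₁ cos φ₂ cos Δλ) = 262.06°
Final bearing θ₂ = (initial bearing from the destination back to the start) + 180° = 227.16°
Δθ = θ₂ − θ₁ = -34.9°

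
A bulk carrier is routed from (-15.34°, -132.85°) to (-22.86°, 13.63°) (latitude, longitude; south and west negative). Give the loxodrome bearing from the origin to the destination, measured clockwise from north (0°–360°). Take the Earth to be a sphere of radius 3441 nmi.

93.1°

Meridional parts: M(φ₁)=-0.2710, M(φ₂)=-0.4100 → ΔM = -0.1390;  Δλ = +2.5566 rad
tan C = Δλ / ΔM = -18.3900 → C = 93.11°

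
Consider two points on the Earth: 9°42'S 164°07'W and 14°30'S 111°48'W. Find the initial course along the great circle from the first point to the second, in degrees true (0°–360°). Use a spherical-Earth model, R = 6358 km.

100.9°

N = sin Δλ·cos φ₂ = +0.7662;  D = cos φ₁ sin φ₂ − sin φ₁ cos φ₂ cos Δλ = -0.1471
initial course = atan2(N, D) = 100.87°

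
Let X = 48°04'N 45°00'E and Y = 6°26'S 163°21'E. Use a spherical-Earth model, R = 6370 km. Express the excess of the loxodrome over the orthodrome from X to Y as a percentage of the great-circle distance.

4.3%

Great circle: σ = 1.9809 rad → d_gc = Rσ = 12618.2 km
Rhumb: Δφ = -0.9512, Δλ = +2.0656, Δψ = -1.0717, q = Δφ/Δψ = 0.8875 → d_rh = R√(Δφ²+q²Δλ²) = 13156.5 km
Excess = (13156.5 − 12618.2) / 12618.2 = 538.3 / 12618.2 = 4.27% ≈ 4.3%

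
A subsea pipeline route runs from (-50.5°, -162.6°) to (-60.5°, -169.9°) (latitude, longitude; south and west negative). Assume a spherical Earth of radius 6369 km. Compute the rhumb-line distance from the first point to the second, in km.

1202 km

Δψ = ln[tan(π/4+φ₂/2)/tan(π/4+φ₁/2)] = -0.3102;  Δφ = -0.1745 rad,  Δλ = -0.1274 rad
q = Δφ/Δψ = 0.5626
d = R·√(Δφ² + q²Δλ²) = 6369·0.18868 = 1202 km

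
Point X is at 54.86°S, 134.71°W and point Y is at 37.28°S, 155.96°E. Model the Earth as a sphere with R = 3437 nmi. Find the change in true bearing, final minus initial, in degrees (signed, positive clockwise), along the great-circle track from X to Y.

Initial bearing θ₁ = atan2(sin Δλ cos φ₂, cos φ₁ sin φ₂ − sin φ₁ cos φ₂ cos Δλ) = 260.92°
Final bearing θ₂ = (initial bearing from the destination back to the start) + 180° = 314.41°
Δθ = θ₂ − θ₁ = +53.5°

+53.5°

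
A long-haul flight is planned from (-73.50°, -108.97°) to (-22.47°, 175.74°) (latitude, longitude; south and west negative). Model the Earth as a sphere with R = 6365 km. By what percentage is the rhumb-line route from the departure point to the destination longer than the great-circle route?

4.6%

Great circle: σ = 1.1229 rad → d_gc = Rσ = 7147.0 km
Rhumb: Δφ = +0.8906, Δλ = -1.3141, Δψ = +1.5284, q = Δφ/Δψ = 0.5827 → d_rh = R√(Δφ²+q²Δλ²) = 7476.0 km
Excess = (7476.0 − 7147.0) / 7147.0 = 329.0 / 7147.0 = 4.60% ≈ 4.6%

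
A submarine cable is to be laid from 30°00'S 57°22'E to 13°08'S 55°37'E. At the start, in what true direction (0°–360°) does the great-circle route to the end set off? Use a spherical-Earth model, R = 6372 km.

354.1°

N = sin Δλ·cos φ₂ = -0.0297;  D = cos φ₁ sin φ₂ − sin φ₁ cos φ₂ cos Δλ = +0.2899
initial course = atan2(N, D) = 354.14°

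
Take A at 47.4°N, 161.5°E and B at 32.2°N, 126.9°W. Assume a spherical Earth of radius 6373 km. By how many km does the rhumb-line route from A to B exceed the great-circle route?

Great circle: cos σ = sin φ₁ sin φ₂ + cos φ₁ cos φ₂ cos Δλ,  σ = 0.9606 rad → d_gc = 6121.8 km
Rhumb line: Δψ = -0.3478, q = Δφ/Δψ = 0.7629, d_rh = R√(Δφ²+q²Δλ²) = 6306.4 km
Excess = 6306.4 − 6121.8 = 184.6 ≈ 185 km

185 km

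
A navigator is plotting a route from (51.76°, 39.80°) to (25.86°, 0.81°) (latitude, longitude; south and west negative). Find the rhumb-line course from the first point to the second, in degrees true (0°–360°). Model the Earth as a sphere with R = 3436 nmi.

Meridional parts: M(φ₁)=+1.0594, M(φ₂)=+0.4675 → ΔM = -0.5919;  Δλ = -0.6805 rad
tan C = Δλ / ΔM = +1.1497 → C = 228.98°

229.0°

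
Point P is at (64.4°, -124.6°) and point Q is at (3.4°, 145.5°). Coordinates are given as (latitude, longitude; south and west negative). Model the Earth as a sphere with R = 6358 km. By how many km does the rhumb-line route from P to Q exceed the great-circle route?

Great circle: cos σ = sin φ₁ sin φ₂ + cos φ₁ cos φ₂ cos Δλ,  σ = 1.5165 rad → d_gc = 9642.1 km
Rhumb line: Δψ = -1.4226, q = Δφ/Δψ = 0.7484, d_rh = R√(Δφ²+q²Δλ²) = 10077.8 km
Excess = 10077.8 − 9642.1 = 435.7 ≈ 436 km

436 km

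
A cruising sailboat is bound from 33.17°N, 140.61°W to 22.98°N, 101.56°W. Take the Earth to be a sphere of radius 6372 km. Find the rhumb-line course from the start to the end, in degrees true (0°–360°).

106.5°

Δψ = ln[tan(π/4+φ₂/2)/tan(π/4+φ₁/2)] = -0.2020
Δλ = +0.6816 rad (taken the short way round)
course = atan2(Δλ, Δψ) = 106.51°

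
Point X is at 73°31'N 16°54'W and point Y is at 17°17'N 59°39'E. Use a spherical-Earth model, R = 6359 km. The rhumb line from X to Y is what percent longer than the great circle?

4.5%

Great circle: σ = 1.2155 rad → d_gc = Rσ = 7729.1 km
Rhumb: Δφ = -0.9815, Δλ = +1.3360, Δψ = -1.6258, q = Δφ/Δψ = 0.6037 → d_rh = R√(Δφ²+q²Δλ²) = 8078.2 km
Excess = (8078.2 − 7729.1) / 7729.1 = 349.1 / 7729.1 = 4.52% ≈ 4.5%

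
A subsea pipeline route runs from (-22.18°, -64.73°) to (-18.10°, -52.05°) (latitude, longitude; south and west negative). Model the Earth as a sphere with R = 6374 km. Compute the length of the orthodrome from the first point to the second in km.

1399 km

cos σ = sin φ₁ sin φ₂ + cos φ₁ cos φ₂ cos Δλ
      = sin(-22.18°)sin(-18.10°) + cos(-22.18°)cos(-18.10°)cos(12.68°) = 0.9760
σ = 12.578° → d = Rσ = 6374·0.21953 = 1399 km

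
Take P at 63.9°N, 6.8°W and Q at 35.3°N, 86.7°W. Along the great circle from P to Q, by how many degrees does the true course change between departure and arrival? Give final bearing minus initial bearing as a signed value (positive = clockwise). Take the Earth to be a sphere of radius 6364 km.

Initial bearing θ₁ = atan2(sin Δλ cos φ₂, cos φ₁ sin φ₂ − sin φ₁ cos φ₂ cos Δλ) = 278.89°
Final bearing θ₂ = (initial bearing from the destination back to the start) + 180° = 212.18°
Δθ = θ₂ − θ₁ = -66.7°

-66.7°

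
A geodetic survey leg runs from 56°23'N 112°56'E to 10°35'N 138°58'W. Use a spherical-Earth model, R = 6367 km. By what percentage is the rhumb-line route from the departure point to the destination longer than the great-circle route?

Great circle: σ = 1.5869 rad → d_gc = Rσ = 10103.9 km
Rhumb: Δφ = -0.7994, Δλ = +1.8867, Δψ = -1.0113, q = Δφ/Δψ = 0.7904 → d_rh = R√(Δφ²+q²Δλ²) = 10773.1 km
Excess = (10773.1 − 10103.9) / 10103.9 = 669.2 / 10103.9 = 6.62% ≈ 6.6%

6.6%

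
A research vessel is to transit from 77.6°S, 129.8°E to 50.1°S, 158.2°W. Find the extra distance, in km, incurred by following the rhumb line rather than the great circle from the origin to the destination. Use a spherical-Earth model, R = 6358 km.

229 km

Great circle: cos σ = sin φ₁ sin φ₂ + cos φ₁ cos φ₂ cos Δλ,  σ = 0.6570 rad → d_gc = 4177.1 km
Rhumb line: Δψ = +1.2064, q = Δφ/Δψ = 0.3979, d_rh = R√(Δφ²+q²Δλ²) = 4406.5 km
Excess = 4406.5 − 4177.1 = 229.4 ≈ 229 km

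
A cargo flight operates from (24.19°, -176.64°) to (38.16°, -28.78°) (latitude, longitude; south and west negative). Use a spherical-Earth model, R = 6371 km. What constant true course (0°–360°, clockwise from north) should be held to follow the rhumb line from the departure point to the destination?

Δψ = ln[tan(π/4+φ₂/2)/tan(π/4+φ₁/2)] = +0.2862
Δλ = +2.5806 rad (taken the short way round)
course = atan2(Δλ, Δψ) = 83.67°

83.7°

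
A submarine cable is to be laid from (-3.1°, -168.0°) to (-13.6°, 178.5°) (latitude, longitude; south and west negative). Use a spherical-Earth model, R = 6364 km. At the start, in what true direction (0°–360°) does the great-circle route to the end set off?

θ = atan2( sin Δλ·cos φ₂ ,  cos φ₁ sin φ₂ − sin φ₁ cos φ₂ cos Δλ )
  = atan2(-0.2269, -0.1837) = 231.01°

231.0°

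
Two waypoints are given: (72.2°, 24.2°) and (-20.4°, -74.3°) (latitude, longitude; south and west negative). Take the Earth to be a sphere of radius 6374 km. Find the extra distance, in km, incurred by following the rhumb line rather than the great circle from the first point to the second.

Great circle: cos σ = sin φ₁ sin φ₂ + cos φ₁ cos φ₂ cos Δλ,  σ = 1.9544 rad → d_gc = 12457.2 km
Rhumb line: Δψ = -2.2179, q = Δφ/Δψ = 0.7287, d_rh = R√(Δφ²+q²Δλ²) = 13033.8 km
Excess = 13033.8 − 12457.2 = 576.6 ≈ 577 km

577 km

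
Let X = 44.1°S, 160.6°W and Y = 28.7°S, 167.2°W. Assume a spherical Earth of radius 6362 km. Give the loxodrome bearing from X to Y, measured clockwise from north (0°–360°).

Δψ = ln[tan(π/4+φ₂/2)/tan(π/4+φ₁/2)] = +0.3361
Δλ = -0.1152 rad (taken the short way round)
course = atan2(Δλ, Δψ) = 341.08°

341.1°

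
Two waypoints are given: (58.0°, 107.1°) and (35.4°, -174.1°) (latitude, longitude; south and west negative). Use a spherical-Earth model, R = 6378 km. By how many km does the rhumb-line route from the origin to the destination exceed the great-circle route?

Great circle: cos σ = sin φ₁ sin φ₂ + cos φ₁ cos φ₂ cos Δλ,  σ = 0.9580 rad → d_gc = 6110.12 km
Rhumb line: Δψ = -0.5878, q = Δφ/Δψ = 0.6711, d_rh = R√(Δφ²+q²Δλ²) = 6401.58 km
Excess = 6401.58 − 6110.12 = 291.46 ≈ 291 km

291 km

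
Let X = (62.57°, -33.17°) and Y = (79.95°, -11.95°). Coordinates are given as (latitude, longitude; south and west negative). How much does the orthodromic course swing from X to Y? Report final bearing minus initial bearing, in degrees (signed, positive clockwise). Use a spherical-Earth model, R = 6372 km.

At departure: θ₁ = atan2(sin Δλ cos φ₂, cos φ₁ sin φ₂ − sin φ₁ cos φ₂ cos Δλ) = 11.55°
At arrival: θ₂ = atan2(sin Δλ cos φ₁, −cos φ₂ sin φ₁ + sin φ₂ cos φ₁ cos Δλ) = 31.89°
Δθ = θ₂ − θ₁ = +20.3°

+20.3°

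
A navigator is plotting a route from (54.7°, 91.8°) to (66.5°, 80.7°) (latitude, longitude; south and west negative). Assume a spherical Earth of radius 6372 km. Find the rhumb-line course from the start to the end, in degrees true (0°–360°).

Meridional parts: M(φ₁)=+1.1451, M(φ₂)=+1.5702 → ΔM = +0.4251;  Δλ = -0.1937 rad
tan C = Δλ / ΔM = -0.4558 → C = 335.50°

335.5°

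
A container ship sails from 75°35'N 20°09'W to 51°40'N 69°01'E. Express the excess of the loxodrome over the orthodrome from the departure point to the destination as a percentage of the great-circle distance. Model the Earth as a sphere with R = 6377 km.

8.8%

Great circle: σ = 0.7045 rad → d_gc = Rσ = 4492.3 km
Rhumb: Δφ = -0.4174, Δλ = +1.5563, Δψ = -1.0109, q = Δφ/Δψ = 0.4129 → d_rh = R√(Δφ²+q²Δλ²) = 4886.5 km
Excess = (4886.5 − 4492.3) / 4492.3 = 394.2 / 4492.3 = 8.78% ≈ 8.8%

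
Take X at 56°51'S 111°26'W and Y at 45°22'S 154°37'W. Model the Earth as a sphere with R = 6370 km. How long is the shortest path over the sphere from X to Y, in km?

3207 km

Haversine: a = sin²(Δφ/2)+cos φ₁ cos φ₂ sin²(Δλ/2) = 0.06203;  σ = 2·atan2(√a,√(1−a))
σ = 28.844° → d = Rσ = 6370·0.50343 = 3207 km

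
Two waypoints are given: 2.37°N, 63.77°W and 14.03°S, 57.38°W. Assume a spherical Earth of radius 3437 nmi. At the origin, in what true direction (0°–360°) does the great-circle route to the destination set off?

159.1°

θ = atan2( sin Δλ·cos φ₂ ,  cos φ₁ sin φ₂ − sin φ₁ cos φ₂ cos Δλ )
  = atan2(+0.1080, -0.2821) = 159.05°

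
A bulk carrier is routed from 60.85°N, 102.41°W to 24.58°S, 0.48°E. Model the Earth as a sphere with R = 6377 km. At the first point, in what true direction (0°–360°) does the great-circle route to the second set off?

91.6°

θ = atan2( sin Δλ·cos φ₂ ,  cos φ₁ sin φ₂ − sin φ₁ cos φ₂ cos Δλ )
  = atan2(+0.8865, -0.0254) = 91.64°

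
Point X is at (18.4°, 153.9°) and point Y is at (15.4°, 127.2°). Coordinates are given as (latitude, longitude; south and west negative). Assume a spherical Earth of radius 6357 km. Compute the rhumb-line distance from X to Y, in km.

2854 km

Rhumb course C = atan2(Δλ, Δψ) with Δψ = ln[tan(π/4+φ₂/2)/tan(π/4+φ₁/2)] = -0.0547, Δλ = -0.4660 → C = 263.30°
d = R·|Δφ| / |cos C| = 6357·0.05236 / 0.11665 = 2854 km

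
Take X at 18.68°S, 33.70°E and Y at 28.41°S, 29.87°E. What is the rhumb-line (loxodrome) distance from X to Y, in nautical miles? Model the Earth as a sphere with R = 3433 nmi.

Rhumb course C = atan2(Δλ, Δψ) with Δψ = ln[tan(π/4+φ₂/2)/tan(π/4+φ₁/2)] = -0.1856, Δλ = -0.0668 → C = 199.81°
d = R·|Δφ| / |cos C| = 3433·0.16982 / 0.94081 = 620 nmi

620 nmi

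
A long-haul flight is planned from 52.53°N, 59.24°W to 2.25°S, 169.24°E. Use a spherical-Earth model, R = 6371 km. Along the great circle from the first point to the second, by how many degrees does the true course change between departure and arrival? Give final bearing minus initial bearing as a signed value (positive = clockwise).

At departure: θ₁ = atan2(sin Δλ cos φ₂, cos φ₁ sin φ₂ − sin φ₁ cos φ₂ cos Δλ) = 303.85°
At arrival: θ₂ = atan2(sin Δλ cos φ₁, −cos φ₂ sin φ₁ + sin φ₂ cos φ₁ cos Δλ) = 210.37°
Δθ = θ₂ − θ₁ = -93.5°

-93.5°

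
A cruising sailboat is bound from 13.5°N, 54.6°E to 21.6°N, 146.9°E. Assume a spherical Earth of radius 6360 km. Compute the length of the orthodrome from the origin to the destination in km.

Haversine: a = sin²(Δφ/2)+cos φ₁ cos φ₂ sin²(Δλ/2) = 0.47517;  σ = 2·atan2(√a,√(1−a))
σ = 87.154° → d = Rσ = 6360·1.52112 = 9674 km

9674 km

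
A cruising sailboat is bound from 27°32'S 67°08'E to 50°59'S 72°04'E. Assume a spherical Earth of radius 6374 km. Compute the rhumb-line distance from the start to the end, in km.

2642 km

Rhumb course C = atan2(Δλ, Δψ) with Δψ = ln[tan(π/4+φ₂/2)/tan(π/4+φ₁/2)] = -0.5375, Δλ = +0.0861 → C = 170.90°
d = R·|Δφ| / |cos C| = 6374·0.40928 / 0.98741 = 2642 km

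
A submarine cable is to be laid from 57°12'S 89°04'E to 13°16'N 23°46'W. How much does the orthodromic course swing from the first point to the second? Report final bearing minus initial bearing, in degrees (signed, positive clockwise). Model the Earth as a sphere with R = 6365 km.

+69.2°

At departure: θ₁ = atan2(sin Δλ cos φ₂, cos φ₁ sin φ₂ − sin φ₁ cos φ₂ cos Δλ) = 257.85°
At arrival: θ₂ = atan2(sin Δλ cos φ₁, −cos φ₂ sin φ₁ + sin φ₂ cos φ₁ cos Δλ) = 327.04°
Δθ = θ₂ − θ₁ = +69.2°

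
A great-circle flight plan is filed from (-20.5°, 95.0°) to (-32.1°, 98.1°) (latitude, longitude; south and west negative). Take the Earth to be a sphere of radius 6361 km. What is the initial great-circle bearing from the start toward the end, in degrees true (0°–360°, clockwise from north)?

θ = atan2( sin Δλ·cos φ₂ ,  cos φ₁ sin φ₂ − sin φ₁ cos φ₂ cos Δλ )
  = atan2(+0.0458, -0.2015) = 167.19°

167.2°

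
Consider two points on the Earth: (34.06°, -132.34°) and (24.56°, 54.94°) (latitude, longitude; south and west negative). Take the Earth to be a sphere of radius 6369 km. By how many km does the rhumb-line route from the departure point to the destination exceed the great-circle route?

Great circle: cos σ = sin φ₁ sin φ₂ + cos φ₁ cos φ₂ cos Δλ,  σ = 2.1114 rad → d_gc = 13447.4 km
Rhumb line: Δψ = -0.1905, q = Δφ/Δψ = 0.8704, d_rh = R√(Δφ²+q²Δλ²) = 16743.7 km
Excess = 16743.7 − 13447.4 = 3296.3 ≈ 3296 km

3296 km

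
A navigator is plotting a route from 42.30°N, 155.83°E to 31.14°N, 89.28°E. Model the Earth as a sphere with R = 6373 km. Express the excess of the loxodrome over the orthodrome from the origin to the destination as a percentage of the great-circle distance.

Great circle: σ = 0.9273 rad → d_gc = Rσ = 5910.0 km
Rhumb: Δφ = -0.1948, Δλ = -1.1615, Δψ = -0.2438, q = Δφ/Δψ = 0.7989 → d_rh = R√(Δφ²+q²Δλ²) = 6042.5 km
Excess = (6042.5 − 5910.0) / 5910.0 = 132.5 / 5910.0 = 2.24% ≈ 2.2%

2.2%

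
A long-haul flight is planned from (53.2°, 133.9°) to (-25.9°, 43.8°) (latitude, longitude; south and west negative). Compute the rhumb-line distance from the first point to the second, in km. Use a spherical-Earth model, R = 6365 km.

Δψ = ln[tan(π/4+φ₂/2)/tan(π/4+φ₁/2)] = -1.5689;  Δφ = -1.3806 rad,  Δλ = -1.5725 rad
q = Δφ/Δψ = 0.8799
d = R·√(Δφ² + q²Δλ²) = 6365·1.95466 = 12441 km

12441 km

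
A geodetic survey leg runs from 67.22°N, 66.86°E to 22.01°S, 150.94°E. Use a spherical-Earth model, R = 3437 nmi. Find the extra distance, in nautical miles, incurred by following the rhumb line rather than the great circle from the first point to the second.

167 nmi

Great circle: cos σ = sin φ₁ sin φ₂ + cos φ₁ cos φ₂ cos Δλ,  σ = 1.8844 rad → d_gc = 6476.8 nmi
Rhumb line: Δψ = -1.9962, q = Δφ/Δψ = 0.7802, d_rh = R√(Δφ²+q²Δλ²) = 6643.4 nmi
Excess = 6643.4 − 6476.8 = 166.6 ≈ 167 nmi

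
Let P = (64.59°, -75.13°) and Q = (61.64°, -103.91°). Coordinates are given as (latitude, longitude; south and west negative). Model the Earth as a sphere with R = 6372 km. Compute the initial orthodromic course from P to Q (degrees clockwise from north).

270.4°

θ = atan2( sin Δλ·cos φ₂ ,  cos φ₁ sin φ₂ − sin φ₁ cos φ₂ cos Δλ )
  = atan2(-0.2287, +0.0015) = 270.38°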